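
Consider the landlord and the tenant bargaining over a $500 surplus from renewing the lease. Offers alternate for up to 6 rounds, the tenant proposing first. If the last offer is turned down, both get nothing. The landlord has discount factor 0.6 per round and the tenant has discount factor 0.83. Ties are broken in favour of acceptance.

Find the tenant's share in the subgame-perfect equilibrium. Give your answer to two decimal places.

Round 6 (the landlord proposes): the tenant will accept anything ≥ 0, so the landlord offers 0 and keeps 500.
Round 5 (the tenant proposes): the landlord can get 500 next round, worth 0.6 × 500 = 300 now, so the tenant offers 300, keeping 200.
Round 4 (the landlord proposes): the tenant can get 200 next round, worth 0.83 × 200 = 166 now, so the landlord offers 166, keeping 334.
Round 3 (the tenant proposes): the landlord can get 334 next round, worth 0.6 × 334 = 200.4 now; the tenant offers that and keeps 299.6.
Round 2 (the landlord proposes): the tenant can get 299.6 next round, worth 0.83 × 299.6 = 248.668 now. The landlord offers 248.668 and keeps 500 − 248.668 = 251.332.
Round 1 (the tenant proposes): the landlord can get 251.332 next round, worth 0.6 × 251.332 = 150.7992 now, so the tenant offers 150.7992, keeping 349.2008.

349.20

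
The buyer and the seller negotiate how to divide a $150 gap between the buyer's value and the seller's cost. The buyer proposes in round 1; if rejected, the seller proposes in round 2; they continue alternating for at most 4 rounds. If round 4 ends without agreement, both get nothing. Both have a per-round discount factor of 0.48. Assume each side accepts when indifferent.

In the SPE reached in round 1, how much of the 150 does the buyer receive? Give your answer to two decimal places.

95.97

Round 4 (the seller proposes): rejection yields 0 for the buyer; the seller offers 0 and keeps 150.
Round 3 (the buyer proposes): the seller can get 150 next round, worth 0.48 × 150 = 72 now, so the buyer offers 72, keeping 78.
Round 2 (the seller proposes): the buyer can get 78 next round, worth 0.48 × 78 = 37.44 now, so the seller offers 37.44, keeping 112.56.
Round 1 (the buyer proposes): the seller can get 112.56 next round, worth 0.48 × 112.56 = 54.0288 now, so the buyer offers 54.0288, keeping 95.9712.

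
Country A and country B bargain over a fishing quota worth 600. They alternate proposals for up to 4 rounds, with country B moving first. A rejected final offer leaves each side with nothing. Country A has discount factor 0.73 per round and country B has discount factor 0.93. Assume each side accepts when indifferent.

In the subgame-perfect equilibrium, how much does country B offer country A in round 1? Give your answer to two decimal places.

Round 4 (country A proposes): rejection yields 0 for country B; country A offers 0 and keeps 600.
Round 3 (country B proposes): country A can get 600 next round, worth 0.73 × 600 = 438 now; country B offers that and keeps 162.
Round 2 (country A proposes): country B can get 162 next round, worth 0.93 × 162 = 150.66 now; country A offers that and keeps 449.34.
Round 1 (country B proposes): country A can get 449.34 next round, worth 0.73 × 449.34 = 328.0182 now; country B offers that and keeps 271.9818.

328.02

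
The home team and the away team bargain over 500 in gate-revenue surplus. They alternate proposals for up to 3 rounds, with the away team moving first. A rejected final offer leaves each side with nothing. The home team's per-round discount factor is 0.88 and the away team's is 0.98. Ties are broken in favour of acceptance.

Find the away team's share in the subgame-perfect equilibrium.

491.2

Solve by backward induction from round 3.
Round 3 (the away team proposes): the home team will accept anything ≥ 0, so the away team offers 0 and keeps 500.
Round 2 (the home team proposes): the away team can get 500 next round, worth 0.98 × 500 = 490 now; the home team offers that and keeps 10.
Round 1 (the away team proposes): the home team can get 10 next round, worth 0.88 × 10 = 8.8 now. The away team offers 8.8 and keeps 500 − 8.8 = 491.2.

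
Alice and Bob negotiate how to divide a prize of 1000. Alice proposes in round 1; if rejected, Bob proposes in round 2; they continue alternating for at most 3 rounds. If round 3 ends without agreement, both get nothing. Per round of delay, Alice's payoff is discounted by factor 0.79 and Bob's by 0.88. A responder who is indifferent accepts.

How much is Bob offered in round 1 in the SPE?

184.8

By backward induction:
Round 3 (Alice proposes): Bob will accept anything ≥ 0, so Alice offers 0 and keeps 1000.
Round 2 (Bob proposes): Alice can get 1000 next round, worth 0.79 × 1000 = 790 now. Bob offers 790 and keeps 1000 − 790 = 210.
Round 1 (Alice proposes): Bob can get 210 next round, worth 0.88 × 210 = 184.8 now. Alice offers 184.8 and keeps 1000 − 184.8 = 815.2.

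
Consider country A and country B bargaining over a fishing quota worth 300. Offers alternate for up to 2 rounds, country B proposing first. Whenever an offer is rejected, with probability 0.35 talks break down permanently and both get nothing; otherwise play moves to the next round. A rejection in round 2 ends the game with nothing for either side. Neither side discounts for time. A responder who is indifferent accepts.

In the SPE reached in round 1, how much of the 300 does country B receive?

105

Round 2 (country A proposes): country B will accept anything ≥ 0, so country A offers 0 and keeps 300.
Round 1 (country B proposes): rejecting gives country A an expected 0.65 × 300 = 195, so country B offers 195, keeping 105.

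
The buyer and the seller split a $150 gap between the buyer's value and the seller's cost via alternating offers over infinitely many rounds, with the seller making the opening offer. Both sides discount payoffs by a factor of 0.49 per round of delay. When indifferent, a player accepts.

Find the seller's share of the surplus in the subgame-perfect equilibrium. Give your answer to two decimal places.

Let x be the seller's share when the seller proposes and y be the buyer's share when the buyer proposes.
The buyer accepts iff offered ≥ 0.49·y, so x = 150 − 0.49y. Symmetrically y = 150 − 0.49x.
Substituting: x = 150 − 0.49(150 − 0.49x), giving x(1 − 0.49·0.49) = 150(1 − 0.49).
So x = 150 × 0.51 / 0.7599 ≈ 100.6711, and the buyer receives 150 − x ≈ 49.3289.

100.67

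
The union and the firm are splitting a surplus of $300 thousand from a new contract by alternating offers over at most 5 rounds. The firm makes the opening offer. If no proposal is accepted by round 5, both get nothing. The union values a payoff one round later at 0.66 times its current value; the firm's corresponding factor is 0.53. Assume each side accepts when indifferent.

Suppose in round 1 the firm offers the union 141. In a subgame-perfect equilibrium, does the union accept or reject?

Accept

Work out the union's continuation value if the offer is rejected.
Round 5 (the firm proposes): rejection yields 0 for the union; the firm offers 0 and keeps 300.
Round 4 (the union proposes): the firm can get 300 next round, worth 0.53 × 300 = 159 now; the union offers that and keeps 141.
Round 3 (the firm proposes): the union can get 141 next round, worth 0.66 × 141 = 93.06 now, so the firm offers 93.06, keeping 206.94.
Round 2 (the union proposes): the firm can get 206.94 next round, worth 0.53 × 206.94 = 109.6782 now; the union offers that and keeps 190.3218.
So by rejecting in round 1, the union gets 190.3218 next round, worth 0.66 × 190.3218 = 125.612388 now.
Offer 141 ≥ 125.612388, so the union accepts.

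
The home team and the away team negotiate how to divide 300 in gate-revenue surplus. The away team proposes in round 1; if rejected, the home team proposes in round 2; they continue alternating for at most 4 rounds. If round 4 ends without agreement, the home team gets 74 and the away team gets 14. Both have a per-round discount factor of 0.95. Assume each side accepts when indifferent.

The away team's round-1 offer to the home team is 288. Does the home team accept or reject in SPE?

Round 4 (the home team proposes): the away team gets 14 if talks fail, so the home team offers 14 and keeps 286.
Round 3 (the away team proposes): the home team can get 286 next round, worth 0.95 × 286 = 271.7 now. The away team offers 271.7 and keeps 300 − 271.7 = 28.3.
Round 2 (the home team proposes): the away team can get 28.3 next round, worth 0.95 × 28.3 = 26.885 now. The home team offers 26.885 and keeps 300 − 26.885 = 273.115.
So by rejecting in round 1, the home team gets 273.115 next round, worth 0.95 × 273.115 = 259.45925 now.
Offer 288 ≥ 259.45925, so the home team accepts.

Accept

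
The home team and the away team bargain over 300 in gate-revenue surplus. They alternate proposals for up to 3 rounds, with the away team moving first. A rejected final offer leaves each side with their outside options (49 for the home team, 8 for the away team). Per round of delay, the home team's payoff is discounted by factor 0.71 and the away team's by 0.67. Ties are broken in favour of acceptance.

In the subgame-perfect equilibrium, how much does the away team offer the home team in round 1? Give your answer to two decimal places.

93.60

Round 3 (the away team proposes): the home team gets 49 if talks fail, so the away team offers 49 and keeps 251.
Round 2 (the home team proposes): the away team can get 251 next round, worth 0.67 × 251 = 168.17 now. The home team offers 168.17 and keeps 300 − 168.17 = 131.83.
Round 1 (the away team proposes): the home team can get 131.83 next round, worth 0.71 × 131.83 = 93.5993 now. The away team offers 93.5993 and keeps 300 − 93.5993 = 206.4007.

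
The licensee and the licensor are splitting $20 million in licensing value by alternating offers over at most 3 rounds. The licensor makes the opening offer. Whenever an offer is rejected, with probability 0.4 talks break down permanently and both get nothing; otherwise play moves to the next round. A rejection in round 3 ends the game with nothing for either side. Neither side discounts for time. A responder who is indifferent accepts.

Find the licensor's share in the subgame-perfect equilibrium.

15.2

Round 3 (the licensor proposes): the licensee will accept anything ≥ 0, so the licensor offers 0 and keeps 20.
Round 2 (the licensee proposes): rejecting gives the licensor an expected 0.6 × 20 = 12, so the licensee offers 12, keeping 8.
Round 1 (the licensor proposes): rejecting gives the licensee an expected 0.6 × 8 = 4.8. The licensor offers 4.8 and keeps 20 − 4.8 = 15.2.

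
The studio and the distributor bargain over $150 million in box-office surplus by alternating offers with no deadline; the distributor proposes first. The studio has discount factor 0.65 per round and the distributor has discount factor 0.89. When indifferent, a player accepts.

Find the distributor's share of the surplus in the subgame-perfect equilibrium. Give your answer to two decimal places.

124.56

When the distributor proposes, the studio accepts any offer worth at least 0.65 times what the studio would get by proposing next round; and vice versa.
This gives x = 150 − 0.65y and y = 150 − 0.89x, where x and y are each side's share when it proposes.
Hence (1 − 0.65·0.89)x = 150(1 − 0.65), i.e. 0.4215·x = 52.5.
x ≈ 124.5552; the studio's share is 150 − x ≈ 25.4448.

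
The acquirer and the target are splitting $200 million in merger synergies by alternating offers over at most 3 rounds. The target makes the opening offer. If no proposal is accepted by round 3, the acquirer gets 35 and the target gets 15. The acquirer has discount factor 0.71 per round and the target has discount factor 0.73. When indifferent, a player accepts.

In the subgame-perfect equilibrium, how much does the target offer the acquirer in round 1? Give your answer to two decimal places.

56.48

Round 3 (the target proposes): the acquirer gets 35 if talks fail, so the target offers 35 and keeps 165.
Round 2 (the acquirer proposes): the target can get 165 next round, worth 0.73 × 165 = 120.45 now. The acquirer offers 120.45 and keeps 200 − 120.45 = 79.55.
Round 1 (the target proposes): the acquirer can get 79.55 next round, worth 0.71 × 79.55 = 56.4805 now; the target offers that and keeps 143.5195.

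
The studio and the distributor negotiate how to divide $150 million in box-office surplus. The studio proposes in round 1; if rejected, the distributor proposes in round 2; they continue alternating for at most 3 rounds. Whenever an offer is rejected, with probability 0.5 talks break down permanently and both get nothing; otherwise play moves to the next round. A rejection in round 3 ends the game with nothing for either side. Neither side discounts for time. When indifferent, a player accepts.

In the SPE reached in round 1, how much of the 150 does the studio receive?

112.5

Round 3 (the studio proposes): the distributor will accept anything ≥ 0, so the studio offers 0 and keeps 150.
Round 2 (the distributor proposes): rejecting gives the studio an expected 0.5 × 150 = 75; the distributor offers that and keeps 75.
Round 1 (the studio proposes): rejecting gives the distributor an expected 0.5 × 75 = 37.5, so the studio offers 37.5, keeping 112.5.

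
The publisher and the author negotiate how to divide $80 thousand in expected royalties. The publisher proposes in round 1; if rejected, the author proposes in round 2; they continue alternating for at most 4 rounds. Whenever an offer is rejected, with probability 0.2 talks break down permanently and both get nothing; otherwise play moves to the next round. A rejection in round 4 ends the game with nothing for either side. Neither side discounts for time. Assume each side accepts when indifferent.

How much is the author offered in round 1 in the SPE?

53.76

Round 4 (the author proposes): rejection yields 0 for the publisher; the author offers 0 and keeps 80.
Round 3 (the publisher proposes): rejecting gives the author an expected 0.8 × 80 = 64; the publisher offers that and keeps 16.
Round 2 (the author proposes): rejecting gives the publisher an expected 0.8 × 16 = 12.8. The author offers 12.8 and keeps 80 − 12.8 = 67.2.
Round 1 (the publisher proposes): rejecting gives the author an expected 0.8 × 67.2 = 53.76; the publisher offers that and keeps 26.24.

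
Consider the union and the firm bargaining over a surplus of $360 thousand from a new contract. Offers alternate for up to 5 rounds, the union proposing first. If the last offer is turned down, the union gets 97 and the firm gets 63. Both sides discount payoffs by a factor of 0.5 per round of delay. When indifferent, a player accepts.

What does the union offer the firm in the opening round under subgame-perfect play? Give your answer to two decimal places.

116.44

By backward induction:
Round 5 (the union proposes): the firm gets 63 if talks fail, so the union offers 63 and keeps 297.
Round 4 (the firm proposes): the union can get 297 next round, worth 0.5 × 297 = 148.5 now; the firm offers that and keeps 211.5.
Round 3 (the union proposes): the firm can get 211.5 next round, worth 0.5 × 211.5 = 105.75 now. The union offers 105.75 and keeps 360 − 105.75 = 254.25.
Round 2 (the firm proposes): the union can get 254.25 next round, worth 0.5 × 254.25 = 127.125 now, so the firm offers 127.125, keeping 232.875.
Round 1 (the union proposes): the firm can get 232.875 next round, worth 0.5 × 232.875 = 116.4375 now; the union offers that and keeps 243.5625.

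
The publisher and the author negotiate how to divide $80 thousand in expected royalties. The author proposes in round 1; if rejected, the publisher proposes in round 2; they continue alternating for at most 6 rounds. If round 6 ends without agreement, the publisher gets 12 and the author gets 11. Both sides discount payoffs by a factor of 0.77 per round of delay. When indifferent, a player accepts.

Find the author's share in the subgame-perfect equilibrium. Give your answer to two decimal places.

38.75

Work backward from the last round.
Round 6 (the publisher proposes): the author gets 11 if talks fail, so the publisher offers 11 and keeps 69.
Round 5 (the author proposes): the publisher can get 69 next round, worth 0.77 × 69 = 53.13 now; the author offers that and keeps 26.87.
Round 4 (the publisher proposes): the author can get 26.87 next round, worth 0.77 × 26.87 = 20.6899 now. The publisher offers 20.6899 and keeps 80 − 20.6899 = 59.3101.
Round 3 (the author proposes): the publisher can get 59.3101 next round, worth 0.77 × 59.3101 = 45.668777 now, so the author offers 45.668777, keeping 34.331223.
Round 2 (the publisher proposes): the author can get 34.331223 next round, worth 0.77 × 34.331223 = 26.43504171 now. The publisher offers 26.43504171 and keeps 80 − 26.43504171 = 53.56495829.
Round 1 (the author proposes): the publisher can get 53.56495829 next round, worth 0.77 × 53.56495829 = 41.2450178833 now. The author offers 41.2450178833 and keeps 80 − 41.2450178833 = 38.7549821167.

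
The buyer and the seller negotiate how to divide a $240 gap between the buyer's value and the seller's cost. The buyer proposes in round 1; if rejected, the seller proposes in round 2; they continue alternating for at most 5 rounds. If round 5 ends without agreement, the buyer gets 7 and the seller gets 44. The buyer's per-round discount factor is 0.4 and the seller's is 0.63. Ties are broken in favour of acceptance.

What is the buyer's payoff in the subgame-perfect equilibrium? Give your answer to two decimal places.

123.62

Round 5 (the buyer proposes): the seller gets 44 if talks fail, so the buyer offers 44 and keeps 196.
Round 4 (the seller proposes): the buyer can get 196 next round, worth 0.4 × 196 = 78.4 now, so the seller offers 78.4, keeping 161.6.
Round 3 (the buyer proposes): the seller can get 161.6 next round, worth 0.63 × 161.6 = 101.808 now, so the buyer offers 101.808, keeping 138.192.
Round 2 (the seller proposes): the buyer can get 138.192 next round, worth 0.4 × 138.192 = 55.2768 now; the seller offers that and keeps 184.7232.
Round 1 (the buyer proposes): the seller can get 184.7232 next round, worth 0.63 × 184.7232 = 116.375616 now, so the buyer offers 116.375616, keeping 123.624384.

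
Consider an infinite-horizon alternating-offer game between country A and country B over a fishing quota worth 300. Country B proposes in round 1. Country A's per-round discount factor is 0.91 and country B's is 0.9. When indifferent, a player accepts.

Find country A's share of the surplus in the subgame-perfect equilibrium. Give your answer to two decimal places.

When country B proposes, country A accepts any offer worth at least 0.91 times what country A would get by proposing next round; and vice versa.
This gives x = 300 − 0.91y and y = 300 − 0.9x, where x and y are each side's share when it proposes.
Hence (1 − 0.91·0.9)x = 300(1 − 0.91), i.e. 0.181·x = 27.
x ≈ 149.1713; country A's share is 300 − x ≈ 150.8287.

150.83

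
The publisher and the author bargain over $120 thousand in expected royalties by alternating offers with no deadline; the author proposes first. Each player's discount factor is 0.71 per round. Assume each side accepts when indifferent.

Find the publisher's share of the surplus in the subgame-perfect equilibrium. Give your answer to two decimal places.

In a stationary SPE each proposer offers the other exactly their discounted continuation value.
If the author keeps x when proposing and the publisher keeps y when proposing, then x = 120 − 0.71y and y = 120 − 0.71x.
Solving: x = 120(1 − 0.71) / (1 − 0.71·0.71) = 34.8 / 0.4959 ≈ 70.1754.
The publisher gets 120 − 70.1754 ≈ 49.8246.

49.82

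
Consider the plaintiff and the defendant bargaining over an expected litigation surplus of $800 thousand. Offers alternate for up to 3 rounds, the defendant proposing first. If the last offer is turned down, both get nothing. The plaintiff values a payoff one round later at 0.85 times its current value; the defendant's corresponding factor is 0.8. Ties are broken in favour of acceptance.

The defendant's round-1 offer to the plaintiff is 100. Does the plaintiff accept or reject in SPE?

Reject

Round 3 (the defendant proposes): rejection yields 0 for the plaintiff; the defendant offers 0 and keeps 800.
Round 2 (the plaintiff proposes): the defendant can get 800 next round, worth 0.8 × 800 = 640 now. The plaintiff offers 640 and keeps 800 − 640 = 160.
So by rejecting in round 1, the plaintiff gets 160 next round, worth 0.85 × 160 = 136 now.
Offer 100 < 136, so the plaintiff rejects.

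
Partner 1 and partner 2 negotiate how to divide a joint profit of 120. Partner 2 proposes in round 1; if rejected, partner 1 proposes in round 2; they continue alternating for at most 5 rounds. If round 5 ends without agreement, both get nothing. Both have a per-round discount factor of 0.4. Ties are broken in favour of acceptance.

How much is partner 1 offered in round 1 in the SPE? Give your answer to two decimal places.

33.41

Round 5 (partner 2 proposes): partner 1 will accept anything ≥ 0, so partner 2 offers 0 and keeps 120.
Round 4 (partner 1 proposes): partner 2 can get 120 next round, worth 0.4 × 120 = 48 now. Partner 1 offers 48 and keeps 120 − 48 = 72.
Round 3 (partner 2 proposes): partner 1 can get 72 next round, worth 0.4 × 72 = 28.8 now, so partner 2 offers 28.8, keeping 91.2.
Round 2 (partner 1 proposes): partner 2 can get 91.2 next round, worth 0.4 × 91.2 = 36.48 now; partner 1 offers that and keeps 83.52.
Round 1 (partner 2 proposes): partner 1 can get 83.52 next round, worth 0.4 × 83.52 = 33.408 now. Partner 2 offers 33.408 and keeps 120 − 33.408 = 86.592.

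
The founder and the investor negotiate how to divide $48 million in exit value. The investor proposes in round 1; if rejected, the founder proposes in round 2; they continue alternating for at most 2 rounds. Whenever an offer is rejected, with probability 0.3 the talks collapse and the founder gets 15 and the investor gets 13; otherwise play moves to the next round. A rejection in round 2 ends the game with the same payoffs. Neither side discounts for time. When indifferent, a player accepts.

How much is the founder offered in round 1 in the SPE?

By backward induction:
Round 2 (the founder proposes): the investor gets 13 if talks fail, so the founder offers 13 and keeps 35.
Round 1 (the investor proposes): rejecting gives the founder an expected 0.7 × 35 + 0.3 × 15 = 29; the investor offers that and keeps 19.

29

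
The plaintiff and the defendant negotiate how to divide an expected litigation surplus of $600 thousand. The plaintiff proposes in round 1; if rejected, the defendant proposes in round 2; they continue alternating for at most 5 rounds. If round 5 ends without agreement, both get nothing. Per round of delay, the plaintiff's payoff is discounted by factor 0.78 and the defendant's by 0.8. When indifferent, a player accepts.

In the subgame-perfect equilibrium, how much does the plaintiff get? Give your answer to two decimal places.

Round 5 (the plaintiff proposes): the defendant will accept anything ≥ 0, so the plaintiff offers 0 and keeps 600.
Round 4 (the defendant proposes): the plaintiff can get 600 next round, worth 0.78 × 600 = 468 now; the defendant offers that and keeps 132.
Round 3 (the plaintiff proposes): the defendant can get 132 next round, worth 0.8 × 132 = 105.6 now. The plaintiff offers 105.6 and keeps 600 − 105.6 = 494.4.
Round 2 (the defendant proposes): the plaintiff can get 494.4 next round, worth 0.78 × 494.4 = 385.632 now; the defendant offers that and keeps 214.368.
Round 1 (the plaintiff proposes): the defendant can get 214.368 next round, worth 0.8 × 214.368 = 171.4944 now; the plaintiff offers that and keeps 428.5056.

428.51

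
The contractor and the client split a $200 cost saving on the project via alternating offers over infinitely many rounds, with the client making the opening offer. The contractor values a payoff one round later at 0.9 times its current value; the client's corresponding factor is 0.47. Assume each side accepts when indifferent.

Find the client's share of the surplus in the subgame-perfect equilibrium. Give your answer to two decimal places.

34.66

In a stationary SPE each proposer offers the other exactly their discounted continuation value.
If the client keeps x when proposing and the contractor keeps y when proposing, then x = 200 − 0.9y and y = 200 − 0.47x.
Solving: x = 200(1 − 0.9) / (1 − 0.47·0.9) = 20 / 0.577 ≈ 34.6620.
The contractor gets 200 − 34.6620 ≈ 165.3380.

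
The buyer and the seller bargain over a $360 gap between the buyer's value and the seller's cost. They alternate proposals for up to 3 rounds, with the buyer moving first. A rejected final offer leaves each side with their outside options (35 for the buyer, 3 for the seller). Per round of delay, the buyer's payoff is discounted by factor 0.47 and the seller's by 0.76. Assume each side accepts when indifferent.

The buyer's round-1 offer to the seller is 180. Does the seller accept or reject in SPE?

Accept

Round 3 (the buyer proposes): the seller gets 3 if talks fail, so the buyer offers 3 and keeps 357.
Round 2 (the seller proposes): the buyer can get 357 next round, worth 0.47 × 357 = 167.79 now, so the seller offers 167.79, keeping 192.21.
So by rejecting in round 1, the seller gets 192.21 next round, worth 0.76 × 192.21 = 146.0796 now.
Offer 180 ≥ 146.0796, so the seller accepts.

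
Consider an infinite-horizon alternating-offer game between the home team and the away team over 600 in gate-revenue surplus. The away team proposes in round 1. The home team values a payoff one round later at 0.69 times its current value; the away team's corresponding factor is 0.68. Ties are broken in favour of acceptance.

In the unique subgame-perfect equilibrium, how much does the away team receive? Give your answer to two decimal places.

In a stationary SPE each proposer offers the other exactly their discounted continuation value.
If the away team keeps x when proposing and the home team keeps y when proposing, then x = 600 − 0.69y and y = 600 − 0.68x.
Solving: x = 600(1 − 0.69) / (1 − 0.68·0.69) = 186 / 0.5308 ≈ 350.4145.
The home team gets 600 − 350.4145 ≈ 249.5855.

350.41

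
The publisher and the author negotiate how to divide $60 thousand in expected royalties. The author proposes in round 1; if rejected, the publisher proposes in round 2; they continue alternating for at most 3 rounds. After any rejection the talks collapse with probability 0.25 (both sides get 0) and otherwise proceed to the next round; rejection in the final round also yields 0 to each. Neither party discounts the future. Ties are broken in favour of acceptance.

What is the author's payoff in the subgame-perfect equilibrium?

48.75

Round 3 (the author proposes): rejection yields 0 for the publisher; the author offers 0 and keeps 60.
Round 2 (the publisher proposes): rejecting gives the author an expected 0.75 × 60 = 45, so the publisher offers 45, keeping 15.
Round 1 (the author proposes): rejecting gives the publisher an expected 0.75 × 15 = 11.25. The author offers 11.25 and keeps 60 − 11.25 = 48.75.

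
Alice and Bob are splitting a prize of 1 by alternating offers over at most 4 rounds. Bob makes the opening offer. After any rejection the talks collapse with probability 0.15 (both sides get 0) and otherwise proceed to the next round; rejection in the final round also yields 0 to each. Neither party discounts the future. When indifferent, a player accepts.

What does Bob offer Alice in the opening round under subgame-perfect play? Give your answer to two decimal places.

0.74

Round 4 (Alice proposes): Bob will accept anything ≥ 0, so Alice offers 0 and keeps 1.
Round 3 (Bob proposes): rejecting gives Alice an expected 0.85 × 1 = 0.85; Bob offers that and keeps 0.15.
Round 2 (Alice proposes): rejecting gives Bob an expected 0.85 × 0.15 = 0.1275; Alice offers that and keeps 0.8725.
Round 1 (Bob proposes): rejecting gives Alice an expected 0.85 × 0.8725 = 0.741625. Bob offers 0.741625 and keeps 1 − 0.741625 = 0.258375.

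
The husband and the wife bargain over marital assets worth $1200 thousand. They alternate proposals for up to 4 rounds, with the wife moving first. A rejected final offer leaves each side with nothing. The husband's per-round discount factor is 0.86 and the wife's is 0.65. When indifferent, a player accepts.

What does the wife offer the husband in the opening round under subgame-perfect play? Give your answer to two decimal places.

938.09

Round 4 (the husband proposes): the wife will accept anything ≥ 0, so the husband offers 0 and keeps 1200.
Round 3 (the wife proposes): the husband can get 1200 next round, worth 0.86 × 1200 = 1032 now, so the wife offers 1032, keeping 168.
Round 2 (the husband proposes): the wife can get 168 next round, worth 0.65 × 168 = 109.2 now; the husband offers that and keeps 1090.8.
Round 1 (the wife proposes): the husband can get 1090.8 next round, worth 0.86 × 1090.8 = 938.088 now. The wife offers 938.088 and keeps 1200 − 938.088 = 261.912.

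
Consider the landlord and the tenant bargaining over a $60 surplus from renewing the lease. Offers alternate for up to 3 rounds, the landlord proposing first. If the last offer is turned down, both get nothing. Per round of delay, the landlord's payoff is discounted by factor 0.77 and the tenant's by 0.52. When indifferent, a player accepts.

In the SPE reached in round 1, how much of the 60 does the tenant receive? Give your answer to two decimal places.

7.18

Round 3 (the landlord proposes): the tenant will accept anything ≥ 0, so the landlord offers 0 and keeps 60.
Round 2 (the tenant proposes): the landlord can get 60 next round, worth 0.77 × 60 = 46.2 now. The tenant offers 46.2 and keeps 60 − 46.2 = 13.8.
Round 1 (the landlord proposes): the tenant can get 13.8 next round, worth 0.52 × 13.8 = 7.176 now. The landlord offers 7.176 and keeps 60 − 7.176 = 52.824.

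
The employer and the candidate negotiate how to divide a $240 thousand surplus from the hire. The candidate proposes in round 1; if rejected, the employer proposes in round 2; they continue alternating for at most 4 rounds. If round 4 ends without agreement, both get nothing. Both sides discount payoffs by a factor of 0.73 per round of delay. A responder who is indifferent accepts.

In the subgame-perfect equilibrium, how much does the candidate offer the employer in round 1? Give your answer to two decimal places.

140.67

Work backward from the last round.
Round 4 (the employer proposes): rejection yields 0 for the candidate; the employer offers 0 and keeps 240.
Round 3 (the candidate proposes): the employer can get 240 next round, worth 0.73 × 240 = 175.2 now, so the candidate offers 175.2, keeping 64.8.
Round 2 (the employer proposes): the candidate can get 64.8 next round, worth 0.73 × 64.8 = 47.304 now. The employer offers 47.304 and keeps 240 − 47.304 = 192.696.
Round 1 (the candidate proposes): the employer can get 192.696 next round, worth 0.73 × 192.696 = 140.66808 now; the candidate offers that and keeps 99.33192.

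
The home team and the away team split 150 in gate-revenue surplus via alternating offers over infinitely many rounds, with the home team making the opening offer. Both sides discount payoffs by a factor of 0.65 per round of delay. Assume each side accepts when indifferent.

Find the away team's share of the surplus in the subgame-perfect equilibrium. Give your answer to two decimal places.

In a stationary SPE each proposer offers the other exactly their discounted continuation value.
If the home team keeps x when proposing and the away team keeps y when proposing, then x = 150 − 0.65y and y = 150 − 0.65x.
Solving: x = 150(1 − 0.65) / (1 − 0.65·0.65) = 52.5 / 0.5775 ≈ 90.9091.
The away team gets 150 − 90.9091 ≈ 59.0909.

59.09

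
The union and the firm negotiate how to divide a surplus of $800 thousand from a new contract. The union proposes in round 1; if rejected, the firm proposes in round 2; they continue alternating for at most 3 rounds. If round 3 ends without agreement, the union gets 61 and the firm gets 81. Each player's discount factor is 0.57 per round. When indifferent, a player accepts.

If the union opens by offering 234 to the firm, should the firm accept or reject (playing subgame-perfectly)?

Round 3 (the union proposes): the firm gets 81 if talks fail, so the union offers 81 and keeps 719.
Round 2 (the firm proposes): the union can get 719 next round, worth 0.57 × 719 = 409.83 now. The firm offers 409.83 and keeps 800 − 409.83 = 390.17.
So by rejecting in round 1, the firm gets 390.17 next round, worth 0.57 × 390.17 = 222.3969 now.
Offer 234 ≥ 222.3969, so the firm accepts.

Accept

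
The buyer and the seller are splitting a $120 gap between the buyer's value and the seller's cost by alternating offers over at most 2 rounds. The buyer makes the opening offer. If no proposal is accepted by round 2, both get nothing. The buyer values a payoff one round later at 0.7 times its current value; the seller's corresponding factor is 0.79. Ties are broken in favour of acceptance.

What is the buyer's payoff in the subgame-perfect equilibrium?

25.2

Round 2 (the seller proposes): the buyer will accept anything ≥ 0, so the seller offers 0 and keeps 120.
Round 1 (the buyer proposes): the seller can get 120 next round, worth 0.79 × 120 = 94.8 now, so the buyer offers 94.8, keeping 25.2.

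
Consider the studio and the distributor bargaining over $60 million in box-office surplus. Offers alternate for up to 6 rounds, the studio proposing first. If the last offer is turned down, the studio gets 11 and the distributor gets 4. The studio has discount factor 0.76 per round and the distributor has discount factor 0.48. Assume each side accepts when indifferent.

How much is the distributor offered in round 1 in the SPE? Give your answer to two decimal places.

Round 6 (the distributor proposes): the studio gets 11 if talks fail, so the distributor offers 11 and keeps 49.
Round 5 (the studio proposes): the distributor can get 49 next round, worth 0.48 × 49 = 23.52 now; the studio offers that and keeps 36.48.
Round 4 (the distributor proposes): the studio can get 36.48 next round, worth 0.76 × 36.48 = 27.7248 now. The distributor offers 27.7248 and keeps 60 − 27.7248 = 32.2752.
Round 3 (the studio proposes): the distributor can get 32.2752 next round, worth 0.48 × 32.2752 = 15.492096 now; the studio offers that and keeps 44.507904.
Round 2 (the distributor proposes): the studio can get 44.507904 next round, worth 0.76 × 44.507904 = 33.82600704 now, so the distributor offers 33.82600704, keeping 26.17399296.
Round 1 (the studio proposes): the distributor can get 26.17399296 next round, worth 0.48 × 26.17399296 = 12.5635166208 now. The studio offers 12.5635166208 and keeps 60 − 12.5635166208 = 47.4364833792.

12.56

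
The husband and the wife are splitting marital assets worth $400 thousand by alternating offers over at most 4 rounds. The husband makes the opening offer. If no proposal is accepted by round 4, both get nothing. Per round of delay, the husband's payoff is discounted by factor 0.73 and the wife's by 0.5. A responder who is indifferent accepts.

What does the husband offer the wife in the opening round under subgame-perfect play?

127

Round 4 (the wife proposes): the husband will accept anything ≥ 0, so the wife offers 0 and keeps 400.
Round 3 (the husband proposes): the wife can get 400 next round, worth 0.5 × 400 = 200 now. The husband offers 200 and keeps 400 − 200 = 200.
Round 2 (the wife proposes): the husband can get 200 next round, worth 0.73 × 200 = 146 now. The wife offers 146 and keeps 400 − 146 = 254.
Round 1 (the husband proposes): the wife can get 254 next round, worth 0.5 × 254 = 127 now. The husband offers 127 and keeps 400 − 127 = 273.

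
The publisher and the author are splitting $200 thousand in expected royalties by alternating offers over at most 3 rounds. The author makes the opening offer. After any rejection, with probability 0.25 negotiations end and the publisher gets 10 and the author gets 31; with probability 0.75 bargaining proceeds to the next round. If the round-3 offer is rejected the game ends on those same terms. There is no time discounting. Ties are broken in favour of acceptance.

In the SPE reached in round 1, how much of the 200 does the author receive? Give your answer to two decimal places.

By backward induction:
Round 3 (the author proposes): the publisher gets 10 if talks fail, so the author offers 10 and keeps 190.
Round 2 (the publisher proposes): rejecting gives the author an expected 0.75 × 190 + 0.25 × 31 = 150.25; the publisher offers that and keeps 49.75.
Round 1 (the author proposes): rejecting gives the publisher an expected 0.75 × 49.75 + 0.25 × 10 = 39.8125. The author offers 39.8125 and keeps 200 − 39.8125 = 160.1875.

160.19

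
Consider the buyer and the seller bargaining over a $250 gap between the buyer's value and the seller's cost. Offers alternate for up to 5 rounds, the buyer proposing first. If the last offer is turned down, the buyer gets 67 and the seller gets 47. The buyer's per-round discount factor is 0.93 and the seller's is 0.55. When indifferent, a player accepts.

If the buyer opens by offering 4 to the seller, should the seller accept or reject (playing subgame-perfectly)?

Reject

Round 5 (the buyer proposes): the seller gets 47 if talks fail, so the buyer offers 47 and keeps 203.
Round 4 (the seller proposes): the buyer can get 203 next round, worth 0.93 × 203 = 188.79 now, so the seller offers 188.79, keeping 61.21.
Round 3 (the buyer proposes): the seller can get 61.21 next round, worth 0.55 × 61.21 = 33.6655 now; the buyer offers that and keeps 216.3345.
Round 2 (the seller proposes): the buyer can get 216.3345 next round, worth 0.93 × 216.3345 = 201.191085 now, so the seller offers 201.191085, keeping 48.808915.
So by rejecting in round 1, the seller gets 48.808915 next round, worth 0.55 × 48.808915 = 26.84490325 now.
Offer 4 < 26.84490325, so the seller rejects.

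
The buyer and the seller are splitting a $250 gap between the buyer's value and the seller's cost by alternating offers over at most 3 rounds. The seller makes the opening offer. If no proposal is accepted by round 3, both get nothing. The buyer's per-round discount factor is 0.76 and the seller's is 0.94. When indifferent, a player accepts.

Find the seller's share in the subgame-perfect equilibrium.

Round 3 (the seller proposes): rejection yields 0 for the buyer; the seller offers 0 and keeps 250.
Round 2 (the buyer proposes): the seller can get 250 next round, worth 0.94 × 250 = 235 now; the buyer offers that and keeps 15.
Round 1 (the seller proposes): the buyer can get 15 next round, worth 0.76 × 15 = 11.4 now; the seller offers that and keeps 238.6.

238.6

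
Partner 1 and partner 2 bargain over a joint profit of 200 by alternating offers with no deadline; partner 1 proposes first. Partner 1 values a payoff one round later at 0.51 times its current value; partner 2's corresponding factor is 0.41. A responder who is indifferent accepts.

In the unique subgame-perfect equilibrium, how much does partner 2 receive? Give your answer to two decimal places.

Let x be partner 1's share when partner 1 proposes and y be partner 2's share when partner 2 proposes.
Partner 2 accepts iff offered ≥ 0.41·y, so x = 200 − 0.41y. Symmetrically y = 200 − 0.51x.
Substituting: x = 200 − 0.41(200 − 0.51x), giving x(1 − 0.51·0.41) = 200(1 − 0.41).
So x = 200 × 0.59 / 0.7909 ≈ 149.1971, and partner 2 receives 200 − x ≈ 50.8029.

50.80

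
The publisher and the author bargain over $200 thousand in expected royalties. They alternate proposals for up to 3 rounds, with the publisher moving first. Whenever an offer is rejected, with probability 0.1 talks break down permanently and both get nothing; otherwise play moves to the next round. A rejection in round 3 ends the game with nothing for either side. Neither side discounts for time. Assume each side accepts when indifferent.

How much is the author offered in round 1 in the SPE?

18

Round 3 (the publisher proposes): rejection yields 0 for the author; the publisher offers 0 and keeps 200.
Round 2 (the author proposes): rejecting gives the publisher an expected 0.9 × 200 = 180. The author offers 180 and keeps 200 − 180 = 20.
Round 1 (the publisher proposes): rejecting gives the author an expected 0.9 × 20 = 18, so the publisher offers 18, keeping 182.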